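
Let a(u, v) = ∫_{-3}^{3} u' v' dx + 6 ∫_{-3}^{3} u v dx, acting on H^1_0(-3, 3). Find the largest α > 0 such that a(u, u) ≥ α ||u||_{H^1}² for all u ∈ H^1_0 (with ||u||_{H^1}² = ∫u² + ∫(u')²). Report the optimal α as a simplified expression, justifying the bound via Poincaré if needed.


α = 1

Coercivity of a(·,·) on H^1_0(-3, 3) means a(u, u) ≥ α ||u||_{H^1}² for every u ∈ H^1_0.
The interval has length L = 6, and Poincaré/coercivity depend only on L. Here a(u, u) = ∫(u')² + (6)·∫u².
Here c = 6 ≥ 1, so a(u,u) = ∫(u')² + c∫u² ≥ ∫(u')² + ∫u² = ||u||_{H^1}², i.e. α = 1 works. No larger α is possible: a(u,u) ≥ α||u||_{H^1}² means (1−α)∫(u')² ≥ (α−c)∫u², and for the modes u_n = sin(nπ(x−x₀)/L) (x₀ the left endpoint) one has ∫u_n²/∫(u_n')² = (L/(nπ))² → 0, so a(u_n,u_n)/||u_n||_{H^1}² → 1. Hence the optimal constant is α = 1.
Therefore α = 1.


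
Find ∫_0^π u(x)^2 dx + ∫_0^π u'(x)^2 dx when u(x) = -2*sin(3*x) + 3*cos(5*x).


||u||_{H^1(0,π)}^2 = 137*π

u'(x) = -15*sin(5*x) - 6*cos(3*x).
Expand u² and (u')² and integrate term by term on (0, π), using: for integers n ≥ 1, ∫_0^π sin²(nx) dx = ∫_0^π cos²(nx) dx = π/2; for n ≠ n', ∫_0^π sin(nx)sin(n'x) dx = ∫_0^π cos(nx)cos(n'x) dx = 0; and by product-to-sum, ∫_0^π sin(nx)cos(n'x) dx = ½∫_0^π [sin((n+n')x) + sin((n−n')x)] dx, which is 0 when n+n' is even and 2n/(n²−n'²) when n+n' is odd (it need not vanish on (0, π)).
  u² squared terms: (-2)²·∫sin(3x)² dx = 4·π/2 = 2*π;  (3)²·∫cos(5x)² dx = 9·π/2 = 9*π/2.
  u² cross terms: 2·(-2)·(3)·∫sin(3x)·cos(5x) dx = -12·(0) = 0.
  So ∫_0^π u² dx = 2*π + 9*π/2 + 0 = 13*π/2.
  (u')² squared terms: (-15)²·∫sin(5x)² dx = 225·π/2 = 225*π/2;  (-6)²·∫cos(3x)² dx = 36·π/2 = 18*π.
  (u')² cross terms: 2·(-15)·(-6)·∫sin(5x)·cos(3x) dx = 180·(0) = 0.
  So ∫_0^π (u')² dx = 225*π/2 + 18*π + 0 = 261*π/2.
||u||_{H^1}^2 = (13*π/2) + (261*π/2) = 137*π.


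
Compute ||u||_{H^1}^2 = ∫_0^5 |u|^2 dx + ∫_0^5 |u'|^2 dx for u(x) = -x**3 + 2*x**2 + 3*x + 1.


||u||_{H^1}^2 = 160225/42

The H^1 norm (squared) on an interval (0, L) is
  ||u||_{H^1}^2 = ∫_0^L u(x)^2 dx + ∫_0^L u'(x)^2 dx.
Compute u'(x) = -3*x**2 + 4*x + 3.
Then u(x)^2 = x**6 - 4*x**5 - 2*x**4 + 10*x**3 + 13*x**2 + 6*x + 1 and u'(x)^2 = 9*x**4 - 24*x**3 - 2*x**2 + 24*x + 9.
Integrate each monomial from 0 to 5 using ∫_0^5 c·x^n dx = c·5^(n+1)/(n+1):
  ∫_0^5 u(x)^2 dx = ∫_0^5 (x^6 - 4*x^5 - 2*x^4 + 10*x^3 + 13*x^2 + 6*x + 1) dx. Term by term:
    ∫_0^5 x^6 dx = 78125/7;  ∫_0^5 -4*x^5 dx = -31250/3;  ∫_0^5 -2*x^4 dx = -1250;
    ∫_0^5 10*x^3 dx = 3125/2;  ∫_0^5 13*x^2 dx = 1625/3;  ∫_0^5 6*x dx = 75;
    ∫_0^5 1 dx = 5.
  Sum: 78125/7 − 31250/3 − 1250 + 3125/2 + 1625/3 + 75 + 5 = 23495/14.
  ∫_0^5 u'(x)^2 dx = ∫_0^5 (9*x^4 - 24*x^3 - 2*x^2 + 24*x + 9) dx. Term by term:
    ∫_0^5 9*x^4 dx = 5625;  ∫_0^5 -24*x^3 dx = -3750;  ∫_0^5 -2*x^2 dx = -250/3;
    ∫_0^5 24*x dx = 300;  ∫_0^5 9 dx = 45.
  Sum: 5625 − 3750 − 250/3 + 300 + 45 = 6410/3.
Adding: ||u||_{H^1}^2 = 23495/14 + 6410/3 = 160225/42.


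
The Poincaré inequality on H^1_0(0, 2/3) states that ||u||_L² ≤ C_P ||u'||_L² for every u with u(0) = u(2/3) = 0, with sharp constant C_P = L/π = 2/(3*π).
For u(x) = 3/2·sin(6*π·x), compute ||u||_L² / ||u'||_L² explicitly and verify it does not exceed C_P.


||u||_L² / ||u'||_L² = 1/(6*π) < C_P = 2/(3*π).

u(x) = 3/2·sin(6*π·x), so u'(x) = 9*π*cos(6*π*x).
Writing u(x) = A·sin(kπx/L) with A = 3/2 and k = 4, use ∫_0^L sin²(kπx/L) dx = L/2 and ∫_0^L cos²(kπx/L) dx = L/2.
u² = 9/4·sin²(6*π·x) and (u')² = 81*π^2·cos²(6*π·x), and each of sin², cos² integrates to L/2 = 1/3 over (0, 2/3).
∫_0^2/3 u² dx = 3/4, so ||u||_L² = sqrt(3)/2.
∫_0^2/3 (u')² dx = 27*π^2, so ||u'||_L² = 3*sqrt(3)*π.
Ratio ||u||_L² / ||u'||_L² = 1/(6*π).
Sharp Poincaré constant on H^1_0(0, 2/3) is C_P = L/π = 2/(3*π), achieved by sin(3*π/2·x).
This is the k = 4 harmonic; the ratio L/(kπ) is strictly less than C_P = L/π, consistent with the sharp inequality ||u||_L² ≤ C_P ||u'||_L².


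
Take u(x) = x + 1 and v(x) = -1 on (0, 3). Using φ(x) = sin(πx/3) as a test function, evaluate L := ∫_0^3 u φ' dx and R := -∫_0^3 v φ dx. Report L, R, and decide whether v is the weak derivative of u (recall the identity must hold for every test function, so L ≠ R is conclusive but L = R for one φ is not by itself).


LHS = -6/π, RHS = 6/π. No, v is not the weak derivative of u.

u(x) = x + 1, classical derivative u'(x) = 1.
φ(x) = sin(πx/3), so φ'(x) = π*cos(π*x/3)/3.
Note φ(0) = φ(3) = 0, so the boundary term u·φ vanishes.
LHS = ∫_0^3 u(x) φ'(x) dx = ∫_0^3 (π*x*cos(π*x/3)/3 + π*cos(π*x/3)/3) dx. Term by term:
  ∫_0^3 π*cos(π*x/3)/3 dx = 0;  ∫_0^3 π*x*cos(π*x/3)/3 dx = -6/π.
Sum: 0 − 6/π = -6/π.
So LHS = -6/π.
∫_0^3 v(x) φ(x) dx = ∫_0^3 (-sin(π*x/3)) dx. Term by term:
  ∫_0^3 -sin(π*x/3) dx = -6/π.
So RHS = -∫_0^3 v(x) φ(x) dx = 6/π.
LHS − RHS = -12/π ≠ 0, so the identity fails.
(For a valid weak derivative the identity must hold for EVERY test function, in particular this one. The failure shows v is NOT the weak derivative of u.)
Correct weak derivative would be u'(x) = 1.


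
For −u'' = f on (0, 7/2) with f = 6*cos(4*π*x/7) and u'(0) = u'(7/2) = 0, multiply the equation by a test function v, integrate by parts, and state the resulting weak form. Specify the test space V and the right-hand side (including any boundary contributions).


V = H^1(0, 7/2) (no boundary constraint on v; u is determined up to an additive constant); weak form: ∫_0^7/2 u'v' dx = ∫_0^7/2 (6*cos(4*π*x/7)) v dx for all v ∈ V.

Multiply both sides by a test function v and integrate from 0 to 7/2:
  ∫_0^7/2 −u''(x) v(x) dx = ∫_0^7/2 f(x) v(x) dx.
Integrate the LHS by parts once:
  ∫_0^7/2 −u'' v dx = −[u'(x) v(x)]_0^7/2 + ∫_0^7/2 u'(x) v'(x) dx.
Thus ∫_0^7/2 u'(x) v'(x) dx = ∫_0^7/2 f(x) v(x) dx + [u'(x) v(x)]_0^7/2.
Choose V so that boundary terms are either known or forced to vanish.
u has homogeneous Neumann: u'(0) = u'(7/2) = 0. So [u' v]_0^7/2 = 0·v(7/2) − 0·v(0) = 0 for any v; take V = H^1(0, 7/2).
Weak formulation: find u (satisfying any essential BC) such that ∫_0^7/2 u'(x) v'(x) dx = ∫_0^7/2 f v dx for all v ∈ V (homogeneous Neumann, so boundary terms vanish).
Substituting f(x) = 6*cos(4*π*x/7), the right-hand side is ∫_0^7/2 (6*cos(4*π*x/7)) v dx.
Compatibility check (pure Neumann): taking v ≡ 1 ∈ V gives 0 = ∫_0^7/2 f dx + (0) − (0), i.e. ∫_0^7/2 f dx must equal u'(0) − u'(7/2) = 0. Indeed ∫_0^7/2 (6*cos(4*π*x/7)) dx = 0, so the data are compatible. The solution is then unique only up to an additive constant (fix it e.g. by requiring ∫_0^7/2 u dx = 0).


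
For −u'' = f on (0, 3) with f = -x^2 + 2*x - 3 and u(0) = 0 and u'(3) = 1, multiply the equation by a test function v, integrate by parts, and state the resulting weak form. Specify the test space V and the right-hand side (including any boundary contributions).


V = {v ∈ H^1(0, 3) : v(0) = 0} (test functions vanish at x = 0 where u is specified); weak form: ∫_0^3 u'v' dx = ∫_0^3 (-x^2 + 2*x - 3) v dx + v(3) for all v ∈ V.

Multiply both sides by a test function v and integrate from 0 to 3:
  ∫_0^3 −u''(x) v(x) dx = ∫_0^3 f(x) v(x) dx.
Integrate the LHS by parts once:
  ∫_0^3 −u'' v dx = −[u'(x) v(x)]_0^3 + ∫_0^3 u'(x) v'(x) dx.
Thus ∫_0^3 u'(x) v'(x) dx = ∫_0^3 f(x) v(x) dx + [u'(x) v(x)]_0^3.
Choose V so that boundary terms are either known or forced to vanish.
Mixed BC: u(0) = 0 (Dirichlet) and u'(3) = 1 (Neumann). Define V = {v ∈ H^1(0, 3) : v(0) = 0}. Then [u' v]_0^3 = u'(3)·v(3) − u'(0)·0 = v(3).
Weak formulation: find u (satisfying any essential BC) such that ∫_0^3 u'(x) v'(x) dx = ∫_0^3 f v dx + v(3) for all v ∈ V (Dirichlet at 0 absorbed into V; Neumann datum at x = 3 contributes the boundary term).
Substituting f(x) = -x^2 + 2*x - 3, the right-hand side is ∫_0^3 (-x^2 + 2*x - 3) v dx + v(3).


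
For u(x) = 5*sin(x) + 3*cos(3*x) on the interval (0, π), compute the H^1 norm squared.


||u||_{H^1(0,π)}^2 = 70*π

u'(x) = -9*sin(3*x) + 5*cos(x).
Expand u² and (u')² and integrate term by term on (0, π), using: for integers n ≥ 1, ∫_0^π sin²(nx) dx = ∫_0^π cos²(nx) dx = π/2; for n ≠ n', ∫_0^π sin(nx)sin(n'x) dx = ∫_0^π cos(nx)cos(n'x) dx = 0; and by product-to-sum, ∫_0^π sin(nx)cos(n'x) dx = ½∫_0^π [sin((n+n')x) + sin((n−n')x)] dx, which is 0 when n+n' is even and 2n/(n²−n'²) when n+n' is odd (it need not vanish on (0, π)).
  u² squared terms: (3)²·∫cos(3x)² dx = 9·π/2 = 9*π/2;  (5)²·∫sin(x)² dx = 25·π/2 = 25*π/2.
  u² cross terms: 2·(3)·(5)·∫cos(3x)·sin(x) dx = 30·(0) = 0.
  So ∫_0^π u² dx = 9*π/2 + 25*π/2 + 0 = 17*π.
  (u')² squared terms: (-9)²·∫sin(3x)² dx = 81·π/2 = 81*π/2;  (5)²·∫cos(x)² dx = 25·π/2 = 25*π/2.
  (u')² cross terms: 2·(-9)·(5)·∫sin(3x)·cos(x) dx = -90·(0) = 0.
  So ∫_0^π (u')² dx = 81*π/2 + 25*π/2 + 0 = 53*π.
||u||_{H^1}^2 = (17*π) + (53*π) = 70*π.


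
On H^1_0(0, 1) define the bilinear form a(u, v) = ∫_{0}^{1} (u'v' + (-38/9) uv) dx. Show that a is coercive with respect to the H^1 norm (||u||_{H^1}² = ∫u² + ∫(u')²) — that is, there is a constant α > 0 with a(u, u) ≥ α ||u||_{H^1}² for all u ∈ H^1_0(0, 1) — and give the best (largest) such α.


α = (-38/9 + π^2)/(1 + π^2)

Coercivity of a(·,·) on H^1_0(0, 1) means a(u, u) ≥ α ||u||_{H^1}² for every u ∈ H^1_0.
The interval has length L = 1, and Poincaré/coercivity depend only on L. Here a(u, u) = ∫(u')² + (-38/9)·∫u².
Here c = -38/9 < 0 with |c| < (π/L)² = π^2, so coercivity still holds. The condition a(u,u) ≥ α||u||_{H^1}² reads (1−α)∫(u')² ≥ (α−c)∫u². Any admissible α is ≤ 1 (rapidly oscillating u have ∫u²/∫(u')² → 0), and α = 1 would force 0 ≥ (1−c)∫u², impossible since c < 1; so 1−α > 0. By the sharp Poincaré inequality on H^1_0 of an interval of length L, ∫(u')² ≥ (π/L)²∫u² with equality for the first sine mode sin(π(x−x₀)/L) (x₀ the left endpoint), so the inequality holds for all u iff (1−α)(π/L)² ≥ α − c, i.e. α ≤ ((π/L)² + c)/((π/L)² + 1) = (1 + c(L/π)²)/(1 + (L/π)²). (Direct route, valid since c ≤ 0: Poincaré gives c∫u² ≥ c(L/π)²∫(u')², so a(u,u) ≥ (1 + c(L/π)²)∫(u')², while ||u||_{H^1}² ≤ (1 + (L/π)²)∫(u')²; dividing yields the same α.) With (π/L)² = π^2 and c = -38/9, the largest admissible constant is α = ((π/L)² + c)/((π/L)² + 1).
Simplifying, α = (-38/9 + π^2)/(1 + π^2).


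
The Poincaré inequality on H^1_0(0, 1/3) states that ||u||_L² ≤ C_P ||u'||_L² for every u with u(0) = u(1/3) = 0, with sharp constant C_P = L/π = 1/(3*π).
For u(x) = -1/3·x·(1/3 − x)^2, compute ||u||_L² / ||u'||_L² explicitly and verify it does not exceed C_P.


||u||_L² / ||u'||_L² = sqrt(14)/42 < C_P = 1/(3*π).

u(x) = -1/3·x·(1/3 − x)^2, so u'(x) = (1 - 9*x)*(3*x - 1)/27.
u(x) = -1/3·x·(1/3 − x)^2 vanishes at x = 0 and x = 1/3, so u ∈ H^1_0(0, 1/3). Differentiate via the product rule and integrate the resulting polynomials term by term.
  ∫_0^1/3 u² dx = ∫_0^1/3 (x^6/9 - 4*x^5/27 + 2*x^4/27 - 4*x^3/243 + x^2/729) dx. Term by term:
    ∫_0^1/3 x^6/9 dx = 1/137781;  ∫_0^1/3 -4*x^5/27 dx = -2/59049;  ∫_0^1/3 2*x^4/27 dx = 2/32805;
    ∫_0^1/3 -4*x^3/243 dx = -1/19683;  ∫_0^1/3 x^2/729 dx = 1/59049.
  Sum: 1/137781 − 2/59049 + 2/32805 − 1/19683 + 1/59049 = 1/2066715.
  ∫_0^1/3 (u')² dx = ∫_0^1/3 (x^4 - 8*x^3/9 + 22*x^2/81 - 8*x/243 + 1/729) dx. Term by term:
    ∫_0^1/3 x^4 dx = 1/1215;  ∫_0^1/3 -8*x^3/9 dx = -2/729;  ∫_0^1/3 22*x^2/81 dx = 22/6561;
    ∫_0^1/3 -8*x/243 dx = -4/2187;  ∫_0^1/3 1/729 dx = 1/2187.
  Sum: 1/1215 − 2/729 + 22/6561 − 4/2187 + 1/2187 = 2/32805.
∫_0^1/3 u² dx = 1/2066715, so ||u||_L² = sqrt(35)/8505.
∫_0^1/3 (u')² dx = 2/32805, so ||u'||_L² = sqrt(10)/405.
Ratio ||u||_L² / ||u'||_L² = sqrt(14)/42.
Sharp Poincaré constant on H^1_0(0, 1/3) is C_P = L/π = 1/(3*π), achieved by sin(3*π·x).
A polynomial bump cannot attain the sharp Poincaré constant (only the first sine eigenfunction does), so the ratio is strictly less than C_P, consistent with ||u||_L² ≤ C_P ||u'||_L².


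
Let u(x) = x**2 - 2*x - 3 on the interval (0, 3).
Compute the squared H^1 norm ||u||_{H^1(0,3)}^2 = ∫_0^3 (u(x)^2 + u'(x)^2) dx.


||u||_{H^1}^2 = 213/5

The H^1 norm (squared) on an interval (0, L) is
  ||u||_{H^1}^2 = ∫_0^L u(x)^2 dx + ∫_0^L u'(x)^2 dx.
Compute u'(x) = 2*x - 2.
Then u(x)^2 = x**4 - 4*x**3 - 2*x**2 + 12*x + 9 and u'(x)^2 = 4*x**2 - 8*x + 4.
Integrate each monomial from 0 to 3 using ∫_0^3 c·x^n dx = c·3^(n+1)/(n+1):
  ∫_0^3 u(x)^2 dx = ∫_0^3 (x^4 - 4*x^3 - 2*x^2 + 12*x + 9) dx. Term by term:
    ∫_0^3 x^4 dx = 243/5;  ∫_0^3 -4*x^3 dx = -81;  ∫_0^3 -2*x^2 dx = -18;
    ∫_0^3 12*x dx = 54;  ∫_0^3 9 dx = 27.
  Sum: 243/5 − 81 − 18 + 54 + 27 = 153/5.
  ∫_0^3 u'(x)^2 dx = ∫_0^3 (4*x^2 - 8*x + 4) dx. Term by term:
    ∫_0^3 4*x^2 dx = 36;  ∫_0^3 -8*x dx = -36;  ∫_0^3 4 dx = 12.
  Sum: 36 − 36 + 12 = 12.
Adding: ||u||_{H^1}^2 = 153/5 + 12 = 213/5.


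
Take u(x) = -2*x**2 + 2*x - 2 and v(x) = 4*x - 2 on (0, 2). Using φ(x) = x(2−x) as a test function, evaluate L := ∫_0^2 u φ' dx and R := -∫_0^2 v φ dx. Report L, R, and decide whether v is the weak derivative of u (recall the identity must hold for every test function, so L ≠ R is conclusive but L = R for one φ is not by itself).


LHS = 8/3, RHS = -8/3. No, v is not the weak derivative of u.

u(x) = -2*x**2 + 2*x - 2, classical derivative u'(x) = 2 - 4*x.
φ(x) = x(2−x), so φ'(x) = 2 - 2*x.
Note φ(0) = φ(2) = 0, so the boundary term u·φ vanishes.
LHS = ∫_0^2 u(x) φ'(x) dx = ∫_0^2 (4*x^3 - 8*x^2 + 8*x - 4) dx. Term by term:
  ∫_0^2 4*x^3 dx = 16;  ∫_0^2 -8*x^2 dx = -64/3;  ∫_0^2 8*x dx = 16;
  ∫_0^2 -4 dx = -8.
Sum: 16 − 64/3 + 16 − 8 = 8/3.
So LHS = 8/3.
∫_0^2 v(x) φ(x) dx = ∫_0^2 (-4*x^3 + 10*x^2 - 4*x) dx. Term by term:
  ∫_0^2 -4*x^3 dx = -16;  ∫_0^2 10*x^2 dx = 80/3;  ∫_0^2 -4*x dx = -8.
Sum: -16 + 80/3 − 8 = 8/3.
So RHS = -∫_0^2 v(x) φ(x) dx = -8/3.
LHS − RHS = 16/3 ≠ 0, so the identity fails.
(For a valid weak derivative the identity must hold for EVERY test function, in particular this one. The failure shows v is NOT the weak derivative of u.)
Correct weak derivative would be u'(x) = 2 - 4*x.


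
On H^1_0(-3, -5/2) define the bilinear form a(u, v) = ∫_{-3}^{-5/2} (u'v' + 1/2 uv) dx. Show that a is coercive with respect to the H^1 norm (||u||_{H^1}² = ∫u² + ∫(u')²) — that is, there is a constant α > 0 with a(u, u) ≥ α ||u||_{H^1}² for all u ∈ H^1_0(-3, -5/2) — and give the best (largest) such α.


α = (1 + 8*π^2)/(2*(1 + 4*π^2))

Coercivity of a(·,·) on H^1_0(-3, -5/2) means a(u, u) ≥ α ||u||_{H^1}² for every u ∈ H^1_0.
The interval has length L = 1/2, and Poincaré/coercivity depend only on L. Here a(u, u) = ∫(u')² + (1/2)·∫u².
Here 0 < c = 1/2 < 1. The condition a(u,u) ≥ α||u||_{H^1}² reads (1−α)∫(u')² ≥ (α−c)∫u². Any admissible α is ≤ 1 (rapidly oscillating u have ∫u²/∫(u')² → 0), and α = 1 would force 0 ≥ (1−c)∫u², impossible since c < 1; so 1−α > 0. By the sharp Poincaré inequality on H^1_0 of an interval of length L, ∫(u')² ≥ (π/L)²∫u² with equality for the first sine mode sin(π(x−x₀)/L) (x₀ the left endpoint), so the inequality holds for all u iff (1−α)(π/L)² ≥ α − c, i.e. α ≤ ((π/L)² + c)/((π/L)² + 1) = (1 + c(L/π)²)/(1 + (L/π)²). With (π/L)² = 4*π^2 and c = 1/2, the largest admissible constant is α = ((π/L)² + c)/((π/L)² + 1).
Simplifying, α = (1 + 8*π^2)/(2*(1 + 4*π^2)).


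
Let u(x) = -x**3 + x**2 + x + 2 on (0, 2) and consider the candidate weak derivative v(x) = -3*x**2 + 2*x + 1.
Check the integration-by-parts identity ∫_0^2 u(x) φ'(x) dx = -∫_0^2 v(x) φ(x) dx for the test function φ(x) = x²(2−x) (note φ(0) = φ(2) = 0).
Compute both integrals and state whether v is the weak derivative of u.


LHS = 28/15, RHS = 28/15. Yes, v = u' weakly.

u(x) = -x**3 + x**2 + x + 2, classical derivative u'(x) = -3*x**2 + 2*x + 1.
φ(x) = x²(2−x), so φ'(x) = x*(4 - 3*x).
Note φ(0) = φ(2) = 0, so the boundary term u·φ vanishes.
LHS = ∫_0^2 u(x) φ'(x) dx = ∫_0^2 (3*x^5 - 7*x^4 + x^3 - 2*x^2 + 8*x) dx. Term by term:
  ∫_0^2 3*x^5 dx = 32;  ∫_0^2 -7*x^4 dx = -224/5;  ∫_0^2 x^3 dx = 4;
  ∫_0^2 -2*x^2 dx = -16/3;  ∫_0^2 8*x dx = 16.
Sum: 32 − 224/5 + 4 − 16/3 + 16 = 28/15.
So LHS = 28/15.
∫_0^2 v(x) φ(x) dx = ∫_0^2 (3*x^5 - 8*x^4 + 3*x^3 + 2*x^2) dx. Term by term:
  ∫_0^2 3*x^5 dx = 32;  ∫_0^2 -8*x^4 dx = -256/5;  ∫_0^2 3*x^3 dx = 12;
  ∫_0^2 2*x^2 dx = 16/3.
Sum: 32 − 256/5 + 12 + 16/3 = -28/15.
So RHS = -∫_0^2 v(x) φ(x) dx = 28/15.
LHS = RHS, so the identity holds for this test φ.
Moreover u is smooth here and v(x) = u'(x) = -3*x**2 + 2*x + 1 pointwise, so the identity holds for every test function. Hence v is the weak derivative of u.


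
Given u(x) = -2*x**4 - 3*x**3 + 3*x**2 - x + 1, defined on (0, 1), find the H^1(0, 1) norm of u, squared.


||u||_{H^1}^2 = 13141/630

The H^1 norm (squared) on an interval (0, L) is
  ||u||_{H^1}^2 = ∫_0^L u(x)^2 dx + ∫_0^L u'(x)^2 dx.
Compute u'(x) = -8*x**3 - 9*x**2 + 6*x - 1.
Then u(x)^2 = 4*x**8 + 12*x**7 - 3*x**6 - 14*x**5 + 11*x**4 - 12*x**3 + 7*x**2 - 2*x + 1 and u'(x)^2 = 64*x**6 + 144*x**5 - 15*x**4 - 92*x**3 + 54*x**2 - 12*x + 1.
Integrate each monomial from 0 to 1 using ∫_0^1 c·x^n dx = c·1^(n+1)/(n+1):
  ∫_0^1 u(x)^2 dx = ∫_0^1 (4*x^8 + 12*x^7 - 3*x^6 - 14*x^5 + 11*x^4 - 12*x^3 + 7*x^2 - 2*x + 1) dx. Term by term:
    ∫_0^1 4*x^8 dx = 4/9;  ∫_0^1 12*x^7 dx = 3/2;  ∫_0^1 -3*x^6 dx = -3/7;
    ∫_0^1 -14*x^5 dx = -7/3;  ∫_0^1 11*x^4 dx = 11/5;  ∫_0^1 -12*x^3 dx = -3;
    ∫_0^1 7*x^2 dx = 7/3;  ∫_0^1 -2*x dx = -1;  ∫_0^1 1 dx = 1.
  Sum: 4/9 + 3/2 − 3/7 − 7/3 + 11/5 − 3 + 7/3 − 1 + 1 = 451/630.
  ∫_0^1 u'(x)^2 dx = ∫_0^1 (64*x^6 + 144*x^5 - 15*x^4 - 92*x^3 + 54*x^2 - 12*x + 1) dx. Term by term:
    ∫_0^1 64*x^6 dx = 64/7;  ∫_0^1 144*x^5 dx = 24;  ∫_0^1 -15*x^4 dx = -3;
    ∫_0^1 -92*x^3 dx = -23;  ∫_0^1 54*x^2 dx = 18;  ∫_0^1 -12*x dx = -6;
    ∫_0^1 1 dx = 1.
  Sum: 64/7 + 24 − 3 − 23 + 18 − 6 + 1 = 141/7.
Adding: ||u||_{H^1}^2 = 451/630 + 141/7 = 13141/630.


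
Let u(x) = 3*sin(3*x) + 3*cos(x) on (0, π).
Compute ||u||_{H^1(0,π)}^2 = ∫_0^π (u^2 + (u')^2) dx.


||u||_{H^1(0,π)}^2 = 54*π

u'(x) = -3*sin(x) + 9*cos(3*x).
Expand u² and (u')² and integrate term by term on (0, π), using: for integers n ≥ 1, ∫_0^π sin²(nx) dx = ∫_0^π cos²(nx) dx = π/2; for n ≠ n', ∫_0^π sin(nx)sin(n'x) dx = ∫_0^π cos(nx)cos(n'x) dx = 0; and by product-to-sum, ∫_0^π sin(nx)cos(n'x) dx = ½∫_0^π [sin((n+n')x) + sin((n−n')x)] dx, which is 0 when n+n' is even and 2n/(n²−n'²) when n+n' is odd (it need not vanish on (0, π)).
  u² squared terms: (3)²·∫cos(x)² dx = 9·π/2 = 9*π/2;  (3)²·∫sin(3x)² dx = 9·π/2 = 9*π/2.
  u² cross terms: 2·(3)·(3)·∫cos(x)·sin(3x) dx = 18·(0) = 0.
  So ∫_0^π u² dx = 9*π/2 + 9*π/2 + 0 = 9*π.
  (u')² squared terms: (-3)²·∫sin(x)² dx = 9·π/2 = 9*π/2;  (9)²·∫cos(3x)² dx = 81·π/2 = 81*π/2.
  (u')² cross terms: 2·(-3)·(9)·∫sin(x)·cos(3x) dx = -54·(0) = 0.
  So ∫_0^π (u')² dx = 9*π/2 + 81*π/2 + 0 = 45*π.
||u||_{H^1}^2 = (9*π) + (45*π) = 54*π.


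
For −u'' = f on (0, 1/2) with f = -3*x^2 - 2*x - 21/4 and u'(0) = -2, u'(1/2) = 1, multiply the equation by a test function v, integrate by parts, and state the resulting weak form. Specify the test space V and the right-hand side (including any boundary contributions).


V = H^1(0, 1/2) (v unrestricted at boundary; u is determined up to an additive constant); weak form: ∫_0^1/2 u'v' dx = ∫_0^1/2 (-3*x^2 - 2*x - 21/4) v dx + v(1/2) + 2·v(0) for all v ∈ V.

Multiply both sides by a test function v and integrate from 0 to 1/2:
  ∫_0^1/2 −u''(x) v(x) dx = ∫_0^1/2 f(x) v(x) dx.
Integrate the LHS by parts once:
  ∫_0^1/2 −u'' v dx = −[u'(x) v(x)]_0^1/2 + ∫_0^1/2 u'(x) v'(x) dx.
Thus ∫_0^1/2 u'(x) v'(x) dx = ∫_0^1/2 f(x) v(x) dx + [u'(x) v(x)]_0^1/2.
Choose V so that boundary terms are either known or forced to vanish.
u has inhomogeneous Neumann u'(0) = -2, u'(1/2) = 1. [u' v]_0^1/2 = (1)·v(1/2) − (-2)·v(0) = v(1/2) + 2·v(0). Take V = H^1(0, 1/2); boundary term becomes part of RHS.
Weak formulation: find u (satisfying any essential BC) such that ∫_0^1/2 u'(x) v'(x) dx = ∫_0^1/2 f v dx + v(1/2) + 2·v(0) for all v ∈ V (Neumann data are natural BCs: they enter the RHS as boundary terms).
Substituting f(x) = -3*x^2 - 2*x - 21/4, the right-hand side is ∫_0^1/2 (-3*x^2 - 2*x - 21/4) v dx + v(1/2) + 2·v(0).
Compatibility check (pure Neumann): taking v ≡ 1 ∈ V gives 0 = ∫_0^1/2 f dx + (1) − (-2), i.e. ∫_0^1/2 f dx must equal u'(0) − u'(1/2) = -3. Indeed ∫_0^1/2 (-3*x^2 - 2*x - 21/4) dx = -3, so the data are compatible. The solution is then unique only up to an additive constant (fix it e.g. by requiring ∫_0^1/2 u dx = 0).


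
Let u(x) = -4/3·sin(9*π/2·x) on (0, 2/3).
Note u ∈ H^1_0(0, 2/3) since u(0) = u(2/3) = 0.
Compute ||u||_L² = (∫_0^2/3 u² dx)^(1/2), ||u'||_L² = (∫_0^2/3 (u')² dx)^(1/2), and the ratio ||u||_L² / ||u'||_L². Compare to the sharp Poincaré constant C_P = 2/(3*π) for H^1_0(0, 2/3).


||u||_L² / ||u'||_L² = 2/(9*π) < C_P = 2/(3*π).

u(x) = -4/3·sin(9*π/2·x), so u'(x) = -6*π*cos(9*π*x/2).
Writing u(x) = A·sin(kπx/L) with A = -4/3 and k = 3, use ∫_0^L sin²(kπx/L) dx = L/2 and ∫_0^L cos²(kπx/L) dx = L/2.
u² = 16/9·sin²(9*π/2·x) and (u')² = 36*π^2·cos²(9*π/2·x), and each of sin², cos² integrates to L/2 = 1/3 over (0, 2/3).
∫_0^2/3 u² dx = 16/27, so ||u||_L² = 4*sqrt(3)/9.
∫_0^2/3 (u')² dx = 12*π^2, so ||u'||_L² = 2*sqrt(3)*π.
Ratio ||u||_L² / ||u'||_L² = 2/(9*π).
Sharp Poincaré constant on H^1_0(0, 2/3) is C_P = L/π = 2/(3*π), achieved by sin(3*π/2·x).
This is the k = 3 harmonic; the ratio L/(kπ) is strictly less than C_P = L/π, consistent with the sharp inequality ||u||_L² ≤ C_P ||u'||_L².


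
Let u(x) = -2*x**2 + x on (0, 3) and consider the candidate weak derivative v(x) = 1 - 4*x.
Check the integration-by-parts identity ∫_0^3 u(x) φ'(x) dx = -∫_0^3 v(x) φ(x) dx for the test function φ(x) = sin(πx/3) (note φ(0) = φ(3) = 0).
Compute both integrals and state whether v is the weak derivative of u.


LHS = 30/π, RHS = 30/π. Yes, v = u' weakly.

u(x) = -2*x**2 + x, classical derivative u'(x) = 1 - 4*x.
φ(x) = sin(πx/3), so φ'(x) = π*cos(π*x/3)/3.
Note φ(0) = φ(3) = 0, so the boundary term u·φ vanishes.
LHS = ∫_0^3 u(x) φ'(x) dx = ∫_0^3 (-2*π*x^2*cos(π*x/3)/3 + π*x*cos(π*x/3)/3) dx. Term by term:
  ∫_0^3 -2*π*x^2*cos(π*x/3)/3 dx = 36/π;  ∫_0^3 π*x*cos(π*x/3)/3 dx = -6/π.
Sum: 36/π − 6/π = 30/π.
So LHS = 30/π.
∫_0^3 v(x) φ(x) dx = ∫_0^3 (-4*x*sin(π*x/3) + sin(π*x/3)) dx. Term by term:
  ∫_0^3 -4*x*sin(π*x/3) dx = -36/π;  ∫_0^3 sin(π*x/3) dx = 6/π.
Sum: -36/π + 6/π = -30/π.
So RHS = -∫_0^3 v(x) φ(x) dx = 30/π.
LHS = RHS, so the identity holds for this test φ.
Moreover u is smooth here and v(x) = u'(x) = 1 - 4*x pointwise, so the identity holds for every test function. Hence v is the weak derivative of u.


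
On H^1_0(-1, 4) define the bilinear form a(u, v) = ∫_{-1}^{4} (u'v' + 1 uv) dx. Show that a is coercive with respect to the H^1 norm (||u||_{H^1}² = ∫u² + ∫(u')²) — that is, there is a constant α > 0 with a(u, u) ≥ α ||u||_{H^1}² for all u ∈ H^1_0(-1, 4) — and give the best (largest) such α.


α = 1

Coercivity of a(·,·) on H^1_0(-1, 4) means a(u, u) ≥ α ||u||_{H^1}² for every u ∈ H^1_0.
The interval has length L = 5, and Poincaré/coercivity depend only on L. Here a(u, u) = ∫(u')² + (1)·∫u².
Here c = 1 ≥ 1, so a(u,u) = ∫(u')² + c∫u² ≥ ∫(u')² + ∫u² = ||u||_{H^1}², i.e. α = 1 works. No larger α is possible: a(u,u) ≥ α||u||_{H^1}² means (1−α)∫(u')² ≥ (α−c)∫u², and for the modes u_n = sin(nπ(x−x₀)/L) (x₀ the left endpoint) one has ∫u_n²/∫(u_n')² = (L/(nπ))² → 0, so a(u_n,u_n)/||u_n||_{H^1}² → 1. Hence the optimal constant is α = 1.
Therefore α = 1.


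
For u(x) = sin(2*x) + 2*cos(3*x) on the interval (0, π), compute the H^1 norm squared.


||u||_{H^1(0,π)}^2 = -32 + 45*π/2

u'(x) = -6*sin(3*x) + 2*cos(2*x).
Expand u² and (u')² and integrate term by term on (0, π), using: for integers n ≥ 1, ∫_0^π sin²(nx) dx = ∫_0^π cos²(nx) dx = π/2; for n ≠ n', ∫_0^π sin(nx)sin(n'x) dx = ∫_0^π cos(nx)cos(n'x) dx = 0; and by product-to-sum, ∫_0^π sin(nx)cos(n'x) dx = ½∫_0^π [sin((n+n')x) + sin((n−n')x)] dx, which is 0 when n+n' is even and 2n/(n²−n'²) when n+n' is odd (it need not vanish on (0, π)).
  u² squared terms: (2)²·∫cos(3x)² dx = 4·π/2 = 2*π;  (1)²·∫sin(2x)² dx = 1·π/2 = π/2.
  u² cross terms: 2·(2)·(1)·∫cos(3x)·sin(2x) dx = 4·(-4/5) = -16/5.
  So ∫_0^π u² dx = 2*π + π/2 − 16/5 = -16/5 + 5*π/2.
  (u')² squared terms: (-6)²·∫sin(3x)² dx = 36·π/2 = 18*π;  (2)²·∫cos(2x)² dx = 4·π/2 = 2*π.
  (u')² cross terms: 2·(-6)·(2)·∫sin(3x)·cos(2x) dx = -24·(6/5) = -144/5.
  So ∫_0^π (u')² dx = 18*π + 2*π − 144/5 = -144/5 + 20*π.
||u||_{H^1}^2 = (-16/5 + 5*π/2) + (-144/5 + 20*π) = -32 + 45*π/2.


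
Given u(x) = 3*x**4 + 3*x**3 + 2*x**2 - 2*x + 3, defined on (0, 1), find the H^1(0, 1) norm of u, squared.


||u||_{H^1}^2 = 44683/420

The H^1 norm (squared) on an interval (0, L) is
  ||u||_{H^1}^2 = ∫_0^L u(x)^2 dx + ∫_0^L u'(x)^2 dx.
Compute u'(x) = 12*x**3 + 9*x**2 + 4*x - 2.
Then u(x)^2 = 9*x**8 + 18*x**7 + 21*x**6 + 10*x**4 + 10*x**3 + 16*x**2 - 12*x + 9 and u'(x)^2 = 144*x**6 + 216*x**5 + 177*x**4 + 24*x**3 - 20*x**2 - 16*x + 4.
Integrate each monomial from 0 to 1 using ∫_0^1 c·x^n dx = c·1^(n+1)/(n+1):
  ∫_0^1 u(x)^2 dx = ∫_0^1 (9*x^8 + 18*x^7 + 21*x^6 + 10*x^4 + 10*x^3 + 16*x^2 - 12*x + 9) dx. Term by term:
    ∫_0^1 9*x^8 dx = 1;  ∫_0^1 18*x^7 dx = 9/4;  ∫_0^1 21*x^6 dx = 3;
    ∫_0^1 10*x^4 dx = 2;  ∫_0^1 10*x^3 dx = 5/2;  ∫_0^1 16*x^2 dx = 16/3;
    ∫_0^1 -12*x dx = -6;  ∫_0^1 9 dx = 9.
  Sum: 1 + 9/4 + 3 + 2 + 5/2 + 16/3 − 6 + 9 = 229/12.
  ∫_0^1 u'(x)^2 dx = ∫_0^1 (144*x^6 + 216*x^5 + 177*x^4 + 24*x^3 - 20*x^2 - 16*x + 4) dx. Term by term:
    ∫_0^1 144*x^6 dx = 144/7;  ∫_0^1 216*x^5 dx = 36;  ∫_0^1 177*x^4 dx = 177/5;
    ∫_0^1 24*x^3 dx = 6;  ∫_0^1 -20*x^2 dx = -20/3;  ∫_0^1 -16*x dx = -8;
    ∫_0^1 4 dx = 4.
  Sum: 144/7 + 36 + 177/5 + 6 − 20/3 − 8 + 4 = 9167/105.
Adding: ||u||_{H^1}^2 = 229/12 + 9167/105 = 44683/420.


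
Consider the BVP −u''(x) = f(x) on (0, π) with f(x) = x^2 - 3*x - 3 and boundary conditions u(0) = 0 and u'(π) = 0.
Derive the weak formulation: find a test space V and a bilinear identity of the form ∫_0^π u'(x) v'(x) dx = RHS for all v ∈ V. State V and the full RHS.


V = {v ∈ H^1(0, π) : v(0) = 0} (test functions vanish at x = 0 where u is specified); weak form: ∫_0^π u'v' dx = ∫_0^π (x^2 - 3*x - 3) v dx for all v ∈ V.

Multiply both sides by a test function v and integrate from 0 to π:
  ∫_0^π −u''(x) v(x) dx = ∫_0^π f(x) v(x) dx.
Integrate the LHS by parts once:
  ∫_0^π −u'' v dx = −[u'(x) v(x)]_0^π + ∫_0^π u'(x) v'(x) dx.
Thus ∫_0^π u'(x) v'(x) dx = ∫_0^π f(x) v(x) dx + [u'(x) v(x)]_0^π.
Choose V so that boundary terms are either known or forced to vanish.
Mixed BC: u(0) = 0 (Dirichlet) and u'(π) = 0 (Neumann). Define V = {v ∈ H^1(0, π) : v(0) = 0}. Then [u' v]_0^π = u'(π)·v(π) − u'(0)·0 = 0.
Weak formulation: find u (satisfying any essential BC) such that ∫_0^π u'(x) v'(x) dx = ∫_0^π f v dx for all v ∈ V (Dirichlet at 0 absorbed into V; the Neumann datum at x = π is zero, so no boundary term remains).
Substituting f(x) = x^2 - 3*x - 3, the right-hand side is ∫_0^π (x^2 - 3*x - 3) v dx.


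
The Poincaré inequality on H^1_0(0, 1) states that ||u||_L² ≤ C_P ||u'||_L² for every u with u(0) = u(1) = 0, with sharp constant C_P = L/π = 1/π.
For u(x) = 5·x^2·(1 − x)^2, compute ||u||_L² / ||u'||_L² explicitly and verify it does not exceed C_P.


||u||_L² / ||u'||_L² = sqrt(3)/6 < C_P = 1/π.

u(x) = 5·x^2·(1 − x)^2, so u'(x) = 10*x*(x - 1)*(2*x - 1).
u(x) = 5·x^2·(1 − x)^2 vanishes at x = 0 and x = 1, so u ∈ H^1_0(0, 1). Differentiate via the product rule and integrate the resulting polynomials term by term.
  ∫_0^1 u² dx = ∫_0^1 (25*x^8 - 100*x^7 + 150*x^6 - 100*x^5 + 25*x^4) dx. Term by term:
    ∫_0^1 25*x^8 dx = 25/9;  ∫_0^1 -100*x^7 dx = -25/2;  ∫_0^1 150*x^6 dx = 150/7;
    ∫_0^1 -100*x^5 dx = -50/3;  ∫_0^1 25*x^4 dx = 5.
  Sum: 25/9 − 25/2 + 150/7 − 50/3 + 5 = 5/126.
  ∫_0^1 (u')² dx = ∫_0^1 (400*x^6 - 1200*x^5 + 1300*x^4 - 600*x^3 + 100*x^2) dx. Term by term:
    ∫_0^1 400*x^6 dx = 400/7;  ∫_0^1 -1200*x^5 dx = -200;  ∫_0^1 1300*x^4 dx = 260;
    ∫_0^1 -600*x^3 dx = -150;  ∫_0^1 100*x^2 dx = 100/3.
  Sum: 400/7 − 200 + 260 − 150 + 100/3 = 10/21.
∫_0^1 u² dx = 5/126, so ||u||_L² = sqrt(70)/42.
∫_0^1 (u')² dx = 10/21, so ||u'||_L² = sqrt(210)/21.
Ratio ||u||_L² / ||u'||_L² = sqrt(3)/6.
Sharp Poincaré constant on H^1_0(0, 1) is C_P = L/π = 1/π, achieved by sin(π·x).
A polynomial bump cannot attain the sharp Poincaré constant (only the first sine eigenfunction does), so the ratio is strictly less than C_P, consistent with ||u||_L² ≤ C_P ||u'||_L².


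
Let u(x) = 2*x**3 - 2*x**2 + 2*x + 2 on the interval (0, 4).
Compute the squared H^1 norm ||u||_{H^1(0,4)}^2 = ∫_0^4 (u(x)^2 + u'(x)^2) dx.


||u||_{H^1}^2 = 1196512/105

The H^1 norm (squared) on an interval (0, L) is
  ||u||_{H^1}^2 = ∫_0^L u(x)^2 dx + ∫_0^L u'(x)^2 dx.
Compute u'(x) = 6*x**2 - 4*x + 2.
Then u(x)^2 = 4*x**6 - 8*x**5 + 12*x**4 - 4*x**2 + 8*x + 4 and u'(x)^2 = 36*x**4 - 48*x**3 + 40*x**2 - 16*x + 4.
Integrate each monomial from 0 to 4 using ∫_0^4 c·x^n dx = c·4^(n+1)/(n+1):
  ∫_0^4 u(x)^2 dx = ∫_0^4 (4*x^6 - 8*x^5 + 12*x^4 - 4*x^2 + 8*x + 4) dx. Term by term:
    ∫_0^4 4*x^6 dx = 65536/7;  ∫_0^4 -8*x^5 dx = -16384/3;  ∫_0^4 12*x^4 dx = 12288/5;
    ∫_0^4 -4*x^2 dx = -256/3;  ∫_0^4 8*x dx = 64;  ∫_0^4 4 dx = 16.
  Sum: 65536/7 − 16384/3 + 12288/5 − 256/3 + 64 + 16 = 667088/105.
  ∫_0^4 u'(x)^2 dx = ∫_0^4 (36*x^4 - 48*x^3 + 40*x^2 - 16*x + 4) dx. Term by term:
    ∫_0^4 36*x^4 dx = 36864/5;  ∫_0^4 -48*x^3 dx = -3072;  ∫_0^4 40*x^2 dx = 2560/3;
    ∫_0^4 -16*x dx = -128;  ∫_0^4 4 dx = 16.
  Sum: 36864/5 − 3072 + 2560/3 − 128 + 16 = 75632/15.
Adding: ||u||_{H^1}^2 = 667088/105 + 75632/15 = 1196512/105.


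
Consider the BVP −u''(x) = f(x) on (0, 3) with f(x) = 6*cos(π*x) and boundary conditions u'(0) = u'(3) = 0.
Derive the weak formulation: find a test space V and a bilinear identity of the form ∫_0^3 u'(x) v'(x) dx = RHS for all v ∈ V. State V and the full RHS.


V = H^1(0, 3) (no boundary constraint on v; u is determined up to an additive constant); weak form: ∫_0^3 u'v' dx = ∫_0^3 (6*cos(π*x)) v dx for all v ∈ V.

Multiply both sides by a test function v and integrate from 0 to 3:
  ∫_0^3 −u''(x) v(x) dx = ∫_0^3 f(x) v(x) dx.
Integrate the LHS by parts once:
  ∫_0^3 −u'' v dx = −[u'(x) v(x)]_0^3 + ∫_0^3 u'(x) v'(x) dx.
Thus ∫_0^3 u'(x) v'(x) dx = ∫_0^3 f(x) v(x) dx + [u'(x) v(x)]_0^3.
Choose V so that boundary terms are either known or forced to vanish.
u has homogeneous Neumann: u'(0) = u'(3) = 0. So [u' v]_0^3 = 0·v(3) − 0·v(0) = 0 for any v; take V = H^1(0, 3).
Weak formulation: find u (satisfying any essential BC) such that ∫_0^3 u'(x) v'(x) dx = ∫_0^3 f v dx for all v ∈ V (homogeneous Neumann, so boundary terms vanish).
Substituting f(x) = 6*cos(π*x), the right-hand side is ∫_0^3 (6*cos(π*x)) v dx.
Compatibility check (pure Neumann): taking v ≡ 1 ∈ V gives 0 = ∫_0^3 f dx + (0) − (0), i.e. ∫_0^3 f dx must equal u'(0) − u'(3) = 0. Indeed ∫_0^3 (6*cos(π*x)) dx = 0, so the data are compatible. The solution is then unique only up to an additive constant (fix it e.g. by requiring ∫_0^3 u dx = 0).


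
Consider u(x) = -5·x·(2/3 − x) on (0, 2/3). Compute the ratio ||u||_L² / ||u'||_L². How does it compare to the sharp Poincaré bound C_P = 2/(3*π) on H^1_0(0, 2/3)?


||u||_L² / ||u'||_L² = sqrt(10)/15 < C_P = 2/(3*π).

u(x) = -5·x·(2/3 − x), so u'(x) = 10*x - 10/3.
u(x) = -5·x·(2/3 − x) vanishes at x = 0 and x = 2/3, so u ∈ H^1_0(0, 2/3). Differentiate via the product rule and integrate the resulting polynomials term by term.
  ∫_0^2/3 u² dx = ∫_0^2/3 (25*x^4 - 100*x^3/3 + 100*x^2/9) dx. Term by term:
    ∫_0^2/3 25*x^4 dx = 160/243;  ∫_0^2/3 -100*x^3/3 dx = -400/243;  ∫_0^2/3 100*x^2/9 dx = 800/729.
  Sum: 160/243 − 400/243 + 800/729 = 80/729.
  ∫_0^2/3 (u')² dx = ∫_0^2/3 (100*x^2 - 200*x/3 + 100/9) dx. Term by term:
    ∫_0^2/3 100*x^2 dx = 800/81;  ∫_0^2/3 -200*x/3 dx = -400/27;  ∫_0^2/3 100/9 dx = 200/27.
  Sum: 800/81 − 400/27 + 200/27 = 200/81.
∫_0^2/3 u² dx = 80/729, so ||u||_L² = 4*sqrt(5)/27.
∫_0^2/3 (u')² dx = 200/81, so ||u'||_L² = 10*sqrt(2)/9.
Ratio ||u||_L² / ||u'||_L² = sqrt(10)/15.
Sharp Poincaré constant on H^1_0(0, 2/3) is C_P = L/π = 2/(3*π), achieved by sin(3*π/2·x).
A polynomial bump cannot attain the sharp Poincaré constant (only the first sine eigenfunction does), so the ratio is strictly less than C_P, consistent with ||u||_L² ≤ C_P ||u'||_L².


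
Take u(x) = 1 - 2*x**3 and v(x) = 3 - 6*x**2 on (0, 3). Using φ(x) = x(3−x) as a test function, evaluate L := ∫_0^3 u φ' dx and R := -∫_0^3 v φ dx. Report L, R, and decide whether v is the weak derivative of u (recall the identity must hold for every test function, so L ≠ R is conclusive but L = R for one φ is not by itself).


LHS = 729/10, RHS = 297/5. No, v is not the weak derivative of u.

u(x) = 1 - 2*x**3, classical derivative u'(x) = -6*x**2.
φ(x) = x(3−x), so φ'(x) = 3 - 2*x.
Note φ(0) = φ(3) = 0, so the boundary term u·φ vanishes.
LHS = ∫_0^3 u(x) φ'(x) dx = ∫_0^3 (4*x^4 - 6*x^3 - 2*x + 3) dx. Term by term:
  ∫_0^3 4*x^4 dx = 972/5;  ∫_0^3 -6*x^3 dx = -243/2;  ∫_0^3 -2*x dx = -9;
  ∫_0^3 3 dx = 9.
Sum: 972/5 − 243/2 − 9 + 9 = 729/10.
So LHS = 729/10.
∫_0^3 v(x) φ(x) dx = ∫_0^3 (6*x^4 - 18*x^3 - 3*x^2 + 9*x) dx. Term by term:
  ∫_0^3 6*x^4 dx = 1458/5;  ∫_0^3 -18*x^3 dx = -729/2;  ∫_0^3 -3*x^2 dx = -27;
  ∫_0^3 9*x dx = 81/2.
Sum: 1458/5 − 729/2 − 27 + 81/2 = -297/5.
So RHS = -∫_0^3 v(x) φ(x) dx = 297/5.
LHS − RHS = 27/2 ≠ 0, so the identity fails.
(For a valid weak derivative the identity must hold for EVERY test function, in particular this one. The failure shows v is NOT the weak derivative of u.)
Correct weak derivative would be u'(x) = -6*x**2.


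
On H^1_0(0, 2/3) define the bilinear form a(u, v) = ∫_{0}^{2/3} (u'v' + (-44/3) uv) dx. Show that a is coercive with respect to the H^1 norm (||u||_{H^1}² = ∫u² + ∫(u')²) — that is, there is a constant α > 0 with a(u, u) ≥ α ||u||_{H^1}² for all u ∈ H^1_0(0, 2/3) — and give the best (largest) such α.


α = (-176 + 27*π^2)/(3*(4 + 9*π^2))

Coercivity of a(·,·) on H^1_0(0, 2/3) means a(u, u) ≥ α ||u||_{H^1}² for every u ∈ H^1_0.
The interval has length L = 2/3, and Poincaré/coercivity depend only on L. Here a(u, u) = ∫(u')² + (-44/3)·∫u².
Here c = -44/3 < 0 with |c| < (π/L)² = 9*π^2/4, so coercivity still holds. The condition a(u,u) ≥ α||u||_{H^1}² reads (1−α)∫(u')² ≥ (α−c)∫u². Any admissible α is ≤ 1 (rapidly oscillating u have ∫u²/∫(u')² → 0), and α = 1 would force 0 ≥ (1−c)∫u², impossible since c < 1; so 1−α > 0. By the sharp Poincaré inequality on H^1_0 of an interval of length L, ∫(u')² ≥ (π/L)²∫u² with equality for the first sine mode sin(π(x−x₀)/L) (x₀ the left endpoint), so the inequality holds for all u iff (1−α)(π/L)² ≥ α − c, i.e. α ≤ ((π/L)² + c)/((π/L)² + 1) = (1 + c(L/π)²)/(1 + (L/π)²). (Direct route, valid since c ≤ 0: Poincaré gives c∫u² ≥ c(L/π)²∫(u')², so a(u,u) ≥ (1 + c(L/π)²)∫(u')², while ||u||_{H^1}² ≤ (1 + (L/π)²)∫(u')²; dividing yields the same α.) With (π/L)² = 9*π^2/4 and c = -44/3, the largest admissible constant is α = ((π/L)² + c)/((π/L)² + 1).
Simplifying, α = (-176 + 27*π^2)/(3*(4 + 9*π^2)).


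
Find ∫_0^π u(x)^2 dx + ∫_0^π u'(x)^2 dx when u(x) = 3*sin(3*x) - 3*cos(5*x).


||u||_{H^1(0,π)}^2 = 162*π

u'(x) = 15*sin(5*x) + 9*cos(3*x).
Expand u² and (u')² and integrate term by term on (0, π), using: for integers n ≥ 1, ∫_0^π sin²(nx) dx = ∫_0^π cos²(nx) dx = π/2; for n ≠ n', ∫_0^π sin(nx)sin(n'x) dx = ∫_0^π cos(nx)cos(n'x) dx = 0; and by product-to-sum, ∫_0^π sin(nx)cos(n'x) dx = ½∫_0^π [sin((n+n')x) + sin((n−n')x)] dx, which is 0 when n+n' is even and 2n/(n²−n'²) when n+n' is odd (it need not vanish on (0, π)).
  u² squared terms: (-3)²·∫cos(5x)² dx = 9·π/2 = 9*π/2;  (3)²·∫sin(3x)² dx = 9·π/2 = 9*π/2.
  u² cross terms: 2·(-3)·(3)·∫cos(5x)·sin(3x) dx = -18·(0) = 0.
  So ∫_0^π u² dx = 9*π/2 + 9*π/2 + 0 = 9*π.
  (u')² squared terms: (9)²·∫cos(3x)² dx = 81·π/2 = 81*π/2;  (15)²·∫sin(5x)² dx = 225·π/2 = 225*π/2.
  (u')² cross terms: 2·(9)·(15)·∫cos(3x)·sin(5x) dx = 270·(0) = 0.
  So ∫_0^π (u')² dx = 81*π/2 + 225*π/2 + 0 = 153*π.
||u||_{H^1}^2 = (9*π) + (153*π) = 162*π.


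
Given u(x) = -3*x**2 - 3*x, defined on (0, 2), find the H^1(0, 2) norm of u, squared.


||u||_{H^1}^2 = 1698/5

The H^1 norm (squared) on an interval (0, L) is
  ||u||_{H^1}^2 = ∫_0^L u(x)^2 dx + ∫_0^L u'(x)^2 dx.
Compute u'(x) = -6*x - 3.
Then u(x)^2 = 9*x**4 + 18*x**3 + 9*x**2 and u'(x)^2 = 36*x**2 + 36*x + 9.
Integrate each monomial from 0 to 2 using ∫_0^2 c·x^n dx = c·2^(n+1)/(n+1):
  ∫_0^2 u(x)^2 dx = ∫_0^2 (9*x^4 + 18*x^3 + 9*x^2) dx. Term by term:
    ∫_0^2 9*x^4 dx = 288/5;  ∫_0^2 18*x^3 dx = 72;  ∫_0^2 9*x^2 dx = 24.
  Sum: 288/5 + 72 + 24 = 768/5.
  ∫_0^2 u'(x)^2 dx = ∫_0^2 (36*x^2 + 36*x + 9) dx. Term by term:
    ∫_0^2 36*x^2 dx = 96;  ∫_0^2 36*x dx = 72;  ∫_0^2 9 dx = 18.
  Sum: 96 + 72 + 18 = 186.
Adding: ||u||_{H^1}^2 = 768/5 + 186 = 1698/5.


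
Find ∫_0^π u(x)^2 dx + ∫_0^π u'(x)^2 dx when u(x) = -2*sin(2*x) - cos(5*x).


||u||_{H^1(0,π)}^2 = -416/21 + 23*π

u'(x) = 5*sin(5*x) - 4*cos(2*x).
Expand u² and (u')² and integrate term by term on (0, π), using: for integers n ≥ 1, ∫_0^π sin²(nx) dx = ∫_0^π cos²(nx) dx = π/2; for n ≠ n', ∫_0^π sin(nx)sin(n'x) dx = ∫_0^π cos(nx)cos(n'x) dx = 0; and by product-to-sum, ∫_0^π sin(nx)cos(n'x) dx = ½∫_0^π [sin((n+n')x) + sin((n−n')x)] dx, which is 0 when n+n' is even and 2n/(n²−n'²) when n+n' is odd (it need not vanish on (0, π)).
  u² squared terms: (-1)²·∫cos(5x)² dx = 1·π/2 = π/2;  (-2)²·∫sin(2x)² dx = 4·π/2 = 2*π.
  u² cross terms: 2·(-1)·(-2)·∫cos(5x)·sin(2x) dx = 4·(-4/21) = -16/21.
  So ∫_0^π u² dx = π/2 + 2*π − 16/21 = -16/21 + 5*π/2.
  (u')² squared terms: (-4)²·∫cos(2x)² dx = 16·π/2 = 8*π;  (5)²·∫sin(5x)² dx = 25·π/2 = 25*π/2.
  (u')² cross terms: 2·(-4)·(5)·∫cos(2x)·sin(5x) dx = -40·(10/21) = -400/21.
  So ∫_0^π (u')² dx = 8*π + 25*π/2 − 400/21 = -400/21 + 41*π/2.
||u||_{H^1}^2 = (-16/21 + 5*π/2) + (-400/21 + 41*π/2) = -416/21 + 23*π.


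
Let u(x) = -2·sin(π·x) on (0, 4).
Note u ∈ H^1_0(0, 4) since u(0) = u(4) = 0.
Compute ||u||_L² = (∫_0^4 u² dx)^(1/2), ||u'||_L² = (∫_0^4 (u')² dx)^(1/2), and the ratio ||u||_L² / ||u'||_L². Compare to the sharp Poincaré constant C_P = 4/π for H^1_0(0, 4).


||u||_L² / ||u'||_L² = 1/π < C_P = 4/π.

u(x) = -2·sin(π·x), so u'(x) = -2*π*cos(π*x).
Writing u(x) = A·sin(kπx/L) with A = -2 and k = 4, use ∫_0^L sin²(kπx/L) dx = L/2 and ∫_0^L cos²(kπx/L) dx = L/2.
u² = 4·sin²(π·x) and (u')² = 4*π^2·cos²(π·x), and each of sin², cos² integrates to L/2 = 2 over (0, 4).
∫_0^4 u² dx = 8, so ||u||_L² = 2*sqrt(2).
∫_0^4 (u')² dx = 8*π^2, so ||u'||_L² = 2*sqrt(2)*π.
Ratio ||u||_L² / ||u'||_L² = 1/π.
Sharp Poincaré constant on H^1_0(0, 4) is C_P = L/π = 4/π, achieved by sin(π/4·x).
This is the k = 4 harmonic; the ratio L/(kπ) is strictly less than C_P = L/π, consistent with the sharp inequality ||u||_L² ≤ C_P ||u'||_L².
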